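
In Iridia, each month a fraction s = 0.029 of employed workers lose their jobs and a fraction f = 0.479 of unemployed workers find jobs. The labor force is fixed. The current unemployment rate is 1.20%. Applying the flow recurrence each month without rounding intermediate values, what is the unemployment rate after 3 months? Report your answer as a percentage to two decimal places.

Unemployment rate after three months ≈ 5.17%.

With a fixed labor force, u_{t+1} = u_t + s·(1−u_t) − f·u_t = u_t·(1−s−f) + s.
Here 1−s−f = 0.492 and s = 0.029.
u_1 = 0.012000 × 0.492 + 0.029 = 0.034904.
u_2 = 0.034904 × 0.492 + 0.029 = 0.046173.
u_3 = 0.046173 × 0.492 + 0.029 = 0.051717.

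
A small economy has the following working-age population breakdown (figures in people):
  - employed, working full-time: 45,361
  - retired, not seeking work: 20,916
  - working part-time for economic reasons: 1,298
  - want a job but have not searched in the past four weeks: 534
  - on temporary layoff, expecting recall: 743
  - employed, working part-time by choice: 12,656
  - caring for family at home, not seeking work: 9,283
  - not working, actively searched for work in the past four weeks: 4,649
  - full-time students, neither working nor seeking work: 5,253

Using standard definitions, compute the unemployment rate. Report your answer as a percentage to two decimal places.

Unemployment rate ≈ 8.33%.

Employed = 45,361 + 1,298 + 12,656 = 59,315 (anyone who worked, including part-time for economic reasons, counts as employed).
Unemployed = 743 + 4,649 = 5,392 (jobless and actively searching, or on temporary layoff).
Labor force = 59,315 + 5,392 = 64,707.
Unemployment rate = 5,392 / 64,707 = 8.33%.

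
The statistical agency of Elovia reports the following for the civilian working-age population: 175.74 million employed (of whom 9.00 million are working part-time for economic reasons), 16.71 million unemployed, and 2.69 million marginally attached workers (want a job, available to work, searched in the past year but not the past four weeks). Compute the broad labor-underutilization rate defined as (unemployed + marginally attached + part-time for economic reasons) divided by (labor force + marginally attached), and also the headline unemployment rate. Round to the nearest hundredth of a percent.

Labor force = 175.74 + 16.71 = 192.45 million.
Numerator = 16.71 + 2.69 + 9.00 = 28.40 million.
Denominator = 192.45 + 2.69 = 195.14 million.
Broad rate = 28.40 / 195.14 = 14.55%.
Headline unemployment rate = 16.71 / 192.45 = 8.68%.

Broad underutilization rate ≈ 14.55%; headline unemployment rate ≈ 8.68%.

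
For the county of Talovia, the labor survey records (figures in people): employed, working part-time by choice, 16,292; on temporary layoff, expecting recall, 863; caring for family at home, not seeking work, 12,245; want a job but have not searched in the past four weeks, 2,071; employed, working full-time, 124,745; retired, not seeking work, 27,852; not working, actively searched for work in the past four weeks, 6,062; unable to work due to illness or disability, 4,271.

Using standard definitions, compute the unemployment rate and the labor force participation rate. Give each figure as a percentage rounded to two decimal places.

Unemployment rate ≈ 4.68%; labor force participation rate ≈ 76.11%.

Employed = 16,292 + 124,745 = 141,037.
Unemployed = 863 + 6,062 = 6,925 (jobless and actively searching, or on temporary layoff).
Labor force = 141,037 + 6,925 = 147,962.
Not in labor force = 12,245 + 2,071 + 27,852 + 4,271 = 46,439 (those not working and not actively searching are outside the labor force — including those who want a job but have given up searching).
Civilian working-age population = 147,962 + 46,439 = 194,401.
Unemployment rate = 6,925 / 147,962 = 4.68%.
Labor force participation rate = 147,962 / 194,401 = 76.11%.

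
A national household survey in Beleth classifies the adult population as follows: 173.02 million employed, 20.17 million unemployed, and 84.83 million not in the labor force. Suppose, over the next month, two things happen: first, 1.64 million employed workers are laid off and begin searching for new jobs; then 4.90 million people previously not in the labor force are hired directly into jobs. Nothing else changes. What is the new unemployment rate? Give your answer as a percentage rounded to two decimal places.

New unemployment rate ≈ 11.01%.

Initially, labor force = 173.02 + 20.17 = 193.19 million, so u = 20.17/193.19 = 10.44%.
After the first change, employed falls and unemployed rises by 1.64; labor force unchanged → E = 171.38, U = 21.81, labor force = 193.19 million.
After the second change, employed and labor force both rise by 4.90; unemployed unchanged → E = 176.28, U = 21.81, labor force = 198.09 million.
New unemployment rate = 21.81 / 198.09 = 11.01%.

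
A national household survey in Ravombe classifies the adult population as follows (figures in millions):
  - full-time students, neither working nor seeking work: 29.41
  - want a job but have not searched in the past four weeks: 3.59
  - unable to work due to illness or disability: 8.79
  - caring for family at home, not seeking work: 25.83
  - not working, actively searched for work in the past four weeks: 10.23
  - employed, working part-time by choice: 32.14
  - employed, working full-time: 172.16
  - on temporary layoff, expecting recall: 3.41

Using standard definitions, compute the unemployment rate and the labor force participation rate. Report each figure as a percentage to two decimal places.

Employed = 32.14 + 172.16 = 204.30 million.
Unemployed = 10.23 + 3.41 = 13.64 million (jobless and actively searching, or on temporary layoff).
Labor force = 204.30 + 13.64 = 217.94 million.
Not in labor force = 29.41 + 3.59 + 8.79 + 25.83 = 67.62 million (those not working and not actively searching are outside the labor force — including those who want a job but have given up searching).
Civilian working-age population = 217.94 + 67.62 = 285.56 million.
Unemployment rate = 13.64 / 217.94 = 6.26%.
Labor force participation rate = 217.94 / 285.56 = 76.32%.

Unemployment rate ≈ 6.26%; labor force participation rate ≈ 76.32%.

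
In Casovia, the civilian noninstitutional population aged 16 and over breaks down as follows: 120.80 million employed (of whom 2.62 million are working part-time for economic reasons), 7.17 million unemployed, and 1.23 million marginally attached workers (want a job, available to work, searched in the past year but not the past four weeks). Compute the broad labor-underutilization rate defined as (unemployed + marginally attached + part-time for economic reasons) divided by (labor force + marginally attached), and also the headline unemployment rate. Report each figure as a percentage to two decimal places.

Labor force = 120.80 + 7.17 = 127.97 million.
Numerator = 7.17 + 1.23 + 2.62 = 11.02 million.
Denominator = 127.97 + 1.23 = 129.20 million.
Broad rate = 11.02 / 129.20 = 8.53%.
Headline unemployment rate = 7.17 / 127.97 = 5.60%.

Broad underutilization rate ≈ 8.53%; headline unemployment rate ≈ 5.60%.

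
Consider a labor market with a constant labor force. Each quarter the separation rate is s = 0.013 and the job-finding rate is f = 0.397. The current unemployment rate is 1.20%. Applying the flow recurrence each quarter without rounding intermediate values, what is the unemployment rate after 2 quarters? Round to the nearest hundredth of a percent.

Unemployment rate after two quarters ≈ 2.48%.

With a fixed labor force, u_{t+1} = u_t + s·(1−u_t) − f·u_t = u_t·(1−s−f) + s.
Here 1−s−f = 0.590 and s = 0.013.
u_1 = 0.012000 × 0.590 + 0.013 = 0.020080.
u_2 = 0.020080 × 0.590 + 0.013 = 0.024847.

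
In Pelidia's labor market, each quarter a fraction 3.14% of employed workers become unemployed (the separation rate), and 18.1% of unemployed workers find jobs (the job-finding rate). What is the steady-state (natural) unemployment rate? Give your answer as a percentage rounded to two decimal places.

At steady state the flows balance: s·E = f·U, so U/(E+U) = s/(s+f).
u* = 3.14 / (3.14 + 18.1) = 3.14 / 21.24 = 14.78%.

Steady-state unemployment rate ≈ 14.78%.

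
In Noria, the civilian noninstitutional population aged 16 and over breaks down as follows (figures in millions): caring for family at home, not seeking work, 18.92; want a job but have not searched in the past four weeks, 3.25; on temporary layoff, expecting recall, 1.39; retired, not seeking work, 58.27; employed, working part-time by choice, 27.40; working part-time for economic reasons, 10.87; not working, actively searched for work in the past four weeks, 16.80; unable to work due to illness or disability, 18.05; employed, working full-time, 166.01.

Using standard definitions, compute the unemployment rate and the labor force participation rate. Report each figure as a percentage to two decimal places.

Unemployment rate ≈ 8.18%; labor force participation rate ≈ 69.31%.

Employed = 27.40 + 10.87 + 166.01 = 204.28 million (anyone who worked, including part-time for economic reasons, counts as employed).
Unemployed = 1.39 + 16.80 = 18.19 million (jobless and actively searching, or on temporary layoff).
Labor force = 204.28 + 18.19 = 222.47 million.
Not in labor force = 18.92 + 3.25 + 58.27 + 18.05 = 98.49 million (those not working and not actively searching are outside the labor force — including those who want a job but have given up searching).
Civilian working-age population = 222.47 + 98.49 = 320.96 million.
Unemployment rate = 18.19 / 222.47 = 8.18%.
Labor force participation rate = 222.47 / 320.96 = 69.31%.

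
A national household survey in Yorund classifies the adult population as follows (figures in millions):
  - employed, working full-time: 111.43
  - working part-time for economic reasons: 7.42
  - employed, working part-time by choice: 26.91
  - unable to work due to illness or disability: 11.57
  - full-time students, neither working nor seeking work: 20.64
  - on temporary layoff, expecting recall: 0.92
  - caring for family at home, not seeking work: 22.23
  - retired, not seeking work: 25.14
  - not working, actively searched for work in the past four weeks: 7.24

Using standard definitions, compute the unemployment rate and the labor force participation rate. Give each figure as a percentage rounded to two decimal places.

Unemployment rate ≈ 5.30%; labor force participation rate ≈ 65.92%.

Employed = 111.43 + 7.42 + 26.91 = 145.76 million (anyone who worked, including part-time for economic reasons, counts as employed).
Unemployed = 0.92 + 7.24 = 8.16 million (jobless and actively searching, or on temporary layoff).
Labor force = 145.76 + 8.16 = 153.92 million.
Not in labor force = 11.57 + 20.64 + 22.23 + 25.14 = 79.58 million (those not working and not actively searching are outside the labor force).
Civilian working-age population = 153.92 + 79.58 = 233.50 million.
Unemployment rate = 8.16 / 153.92 = 5.30%.
Labor force participation rate = 153.92 / 233.50 = 65.92%.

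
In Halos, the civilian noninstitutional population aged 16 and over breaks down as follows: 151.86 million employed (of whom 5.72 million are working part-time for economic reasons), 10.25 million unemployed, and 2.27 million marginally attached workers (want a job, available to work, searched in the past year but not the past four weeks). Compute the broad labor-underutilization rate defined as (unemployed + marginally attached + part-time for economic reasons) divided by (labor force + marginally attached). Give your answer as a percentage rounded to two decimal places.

Broad underutilization rate ≈ 11.10%.

Labor force = 151.86 + 10.25 = 162.11 million.
Numerator = 10.25 + 2.27 + 5.72 = 18.24 million.
Denominator = 162.11 + 2.27 = 164.38 million.
Broad rate = 18.24 / 164.38 = 11.10%.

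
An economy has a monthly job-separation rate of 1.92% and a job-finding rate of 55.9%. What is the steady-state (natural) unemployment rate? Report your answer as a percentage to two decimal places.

At steady state the flows balance: s·E = f·U, so U/(E+U) = s/(s+f).
u* = 1.92 / (1.92 + 55.9) = 1.92 / 57.82 = 3.32%.

Steady-state unemployment rate ≈ 3.32%.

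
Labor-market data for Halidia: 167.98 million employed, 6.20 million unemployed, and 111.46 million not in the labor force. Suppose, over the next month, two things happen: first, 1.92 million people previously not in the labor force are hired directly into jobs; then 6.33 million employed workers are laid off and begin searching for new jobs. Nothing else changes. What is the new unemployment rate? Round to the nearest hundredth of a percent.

New unemployment rate ≈ 7.12%.

Initially, labor force = 167.98 + 6.20 = 174.18 million, so u = 6.20/174.18 = 3.56%.
After the first change, employed and labor force both rise by 1.92; unemployed unchanged → E = 169.90, U = 6.20, labor force = 176.10 million.
After the second change, employed falls and unemployed rises by 6.33; labor force unchanged → E = 163.57, U = 12.53, labor force = 176.10 million.
New unemployment rate = 12.53 / 176.10 = 7.12%.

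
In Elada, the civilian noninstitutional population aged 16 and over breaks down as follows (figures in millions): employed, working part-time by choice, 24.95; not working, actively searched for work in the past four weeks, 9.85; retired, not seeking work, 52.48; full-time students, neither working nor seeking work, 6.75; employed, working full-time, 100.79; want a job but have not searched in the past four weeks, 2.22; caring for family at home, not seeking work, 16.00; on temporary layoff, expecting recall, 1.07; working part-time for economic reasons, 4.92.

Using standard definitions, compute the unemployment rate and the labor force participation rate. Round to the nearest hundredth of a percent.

Employed = 24.95 + 100.79 + 4.92 = 130.66 million (anyone who worked, including part-time for economic reasons, counts as employed).
Unemployed = 9.85 + 1.07 = 10.92 million (jobless and actively searching, or on temporary layoff).
Labor force = 130.66 + 10.92 = 141.58 million.
Not in labor force = 52.48 + 6.75 + 2.22 + 16.00 = 77.45 million (those not working and not actively searching are outside the labor force — including those who want a job but have given up searching).
Civilian working-age population = 141.58 + 77.45 = 219.03 million.
Unemployment rate = 10.92 / 141.58 = 7.71%.
Labor force participation rate = 141.58 / 219.03 = 64.64%.

Unemployment rate ≈ 7.71%; labor force participation rate ≈ 64.64%.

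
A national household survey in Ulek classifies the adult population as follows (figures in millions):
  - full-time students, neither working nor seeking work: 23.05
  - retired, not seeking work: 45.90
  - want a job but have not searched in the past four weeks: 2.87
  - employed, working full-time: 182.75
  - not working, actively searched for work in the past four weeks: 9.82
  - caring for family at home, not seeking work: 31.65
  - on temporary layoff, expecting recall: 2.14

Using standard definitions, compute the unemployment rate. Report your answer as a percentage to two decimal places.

Employed = 182.75 million.
Unemployed = 9.82 + 2.14 = 11.96 million (jobless and actively searching, or on temporary layoff).
Labor force = 182.75 + 11.96 = 194.71 million.
Unemployment rate = 11.96 / 194.71 = 6.14%.

Unemployment rate ≈ 6.14%.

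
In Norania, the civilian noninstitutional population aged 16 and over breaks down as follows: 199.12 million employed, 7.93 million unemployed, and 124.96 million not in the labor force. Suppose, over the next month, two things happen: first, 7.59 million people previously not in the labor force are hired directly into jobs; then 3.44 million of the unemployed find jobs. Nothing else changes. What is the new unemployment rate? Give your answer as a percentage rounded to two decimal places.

Initially, labor force = 199.12 + 7.93 = 207.05 million, so u = 7.93/207.05 = 3.83%.
After the first change, employed and labor force both rise by 7.59; unemployed unchanged → E = 206.71, U = 7.93, labor force = 214.64 million.
After the second change, unemployed falls and employed rises by 3.44; labor force unchanged → E = 210.15, U = 4.49, labor force = 214.64 million.
New unemployment rate = 4.49 / 214.64 = 2.09%.

New unemployment rate ≈ 2.09%.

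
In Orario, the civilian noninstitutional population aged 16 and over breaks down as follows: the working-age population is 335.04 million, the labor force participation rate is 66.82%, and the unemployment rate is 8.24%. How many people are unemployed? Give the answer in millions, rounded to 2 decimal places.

Labor force = 0.6682 × 335.04 = 223.87 million.
Unemployed = 0.0824 × 223.87 ≈ 18.45 million.

About 18.45 million are unemployed.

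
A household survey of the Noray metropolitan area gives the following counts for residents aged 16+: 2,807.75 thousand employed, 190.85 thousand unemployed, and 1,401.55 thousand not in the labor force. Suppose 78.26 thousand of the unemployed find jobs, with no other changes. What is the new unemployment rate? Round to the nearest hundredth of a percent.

New unemployment rate ≈ 3.75%.

Initially, labor force = 2,807.75 + 190.85 = 2,998.60 thousand, so u = 190.85/2,998.60 = 6.36%.
After the change, unemployed falls and employed rises by 78.26; labor force unchanged → E = 2,886.01, U = 112.59, labor force = 2,998.60 thousand.
New unemployment rate = 112.59 / 2,998.60 = 3.75%.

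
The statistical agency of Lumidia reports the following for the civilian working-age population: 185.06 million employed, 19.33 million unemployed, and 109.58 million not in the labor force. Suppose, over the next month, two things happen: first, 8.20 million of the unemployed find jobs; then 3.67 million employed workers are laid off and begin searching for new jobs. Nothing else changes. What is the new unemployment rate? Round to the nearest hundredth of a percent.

Initially, labor force = 185.06 + 19.33 = 204.39 million, so u = 19.33/204.39 = 9.46%.
After the first change, unemployed falls and employed rises by 8.20; labor force unchanged → E = 193.26, U = 11.13, labor force = 204.39 million.
After the second change, employed falls and unemployed rises by 3.67; labor force unchanged → E = 189.59, U = 14.80, labor force = 204.39 million.
New unemployment rate = 14.80 / 204.39 = 7.24%.

New unemployment rate ≈ 7.24%.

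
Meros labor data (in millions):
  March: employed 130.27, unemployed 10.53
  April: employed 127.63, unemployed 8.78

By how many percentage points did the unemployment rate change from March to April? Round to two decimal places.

March: labor force = 130.27 + 10.53 = 140.80; u = 10.53/140.80 = 7.48%.
April: labor force = 127.63 + 8.78 = 136.41; u = 8.78/136.41 = 6.44%.
Change = 6.44% − 7.48% = −1.04 pp.

The unemployment rate changed by −1.04 percentage points.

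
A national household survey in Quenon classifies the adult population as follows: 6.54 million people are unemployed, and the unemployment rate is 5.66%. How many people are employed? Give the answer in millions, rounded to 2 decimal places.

About 109.01 million are employed.

Labor force = U / u = 6.54 / 0.0566 ≈ 115.55 million.
Employed = labor force − unemployed = 115.55 − 6.54 = 109.01 million.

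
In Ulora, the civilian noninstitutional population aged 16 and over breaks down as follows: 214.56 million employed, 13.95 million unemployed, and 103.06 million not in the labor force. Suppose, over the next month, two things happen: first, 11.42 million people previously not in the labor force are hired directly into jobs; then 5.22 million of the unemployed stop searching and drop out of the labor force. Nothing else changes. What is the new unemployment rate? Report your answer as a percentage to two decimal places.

New unemployment rate ≈ 3.72%.

Initially, labor force = 214.56 + 13.95 = 228.51 million, so u = 13.95/228.51 = 6.10%.
After the first change, employed and labor force both rise by 11.42; unemployed unchanged → E = 225.98, U = 13.95, labor force = 239.93 million.
After the second change, unemployed and labor force both fall by 5.22 → E = 225.98, U = 8.73, labor force = 234.71 million.
New unemployment rate = 8.73 / 234.71 = 3.72%.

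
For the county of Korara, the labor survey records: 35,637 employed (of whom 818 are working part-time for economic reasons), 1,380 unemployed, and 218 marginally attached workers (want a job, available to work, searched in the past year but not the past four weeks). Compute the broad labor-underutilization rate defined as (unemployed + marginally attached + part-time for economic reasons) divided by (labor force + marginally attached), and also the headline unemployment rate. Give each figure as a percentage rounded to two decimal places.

Broad underutilization rate ≈ 6.49%; headline unemployment rate ≈ 3.73%.

Labor force = 35,637 + 1,380 = 37,017.
Numerator = 1,380 + 218 + 818 = 2,416.
Denominator = 37,017 + 218 = 37,235.
Broad rate = 2,416 / 37,235 = 6.49%.
Headline unemployment rate = 1,380 / 37,017 = 3.73%.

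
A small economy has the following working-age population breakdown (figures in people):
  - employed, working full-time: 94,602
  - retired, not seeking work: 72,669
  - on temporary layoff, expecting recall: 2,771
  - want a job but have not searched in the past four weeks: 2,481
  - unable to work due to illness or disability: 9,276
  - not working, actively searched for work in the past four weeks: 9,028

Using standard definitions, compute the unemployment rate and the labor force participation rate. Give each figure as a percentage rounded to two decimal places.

Unemployment rate ≈ 11.09%; labor force participation rate ≈ 55.76%.

Employed = 94,602.
Unemployed = 2,771 + 9,028 = 11,799 (jobless and actively searching, or on temporary layoff).
Labor force = 94,602 + 11,799 = 106,401.
Not in labor force = 72,669 + 2,481 + 9,276 = 84,426 (those not working and not actively searching are outside the labor force — including those who want a job but have given up searching).
Civilian working-age population = 106,401 + 84,426 = 190,827.
Unemployment rate = 11,799 / 106,401 = 11.09%.
Labor force participation rate = 106,401 / 190,827 = 55.76%.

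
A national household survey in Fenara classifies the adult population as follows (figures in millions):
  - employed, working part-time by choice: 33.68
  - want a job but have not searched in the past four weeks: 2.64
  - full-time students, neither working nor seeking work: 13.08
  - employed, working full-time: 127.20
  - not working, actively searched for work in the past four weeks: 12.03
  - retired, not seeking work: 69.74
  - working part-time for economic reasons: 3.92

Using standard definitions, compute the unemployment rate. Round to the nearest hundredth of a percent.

Unemployment rate ≈ 6.80%.

Employed = 33.68 + 127.20 + 3.92 = 164.80 million (anyone who worked, including part-time for economic reasons, counts as employed).
Unemployed = 12.03 million.
Labor force = 164.80 + 12.03 = 176.83 million.
Unemployment rate = 12.03 / 176.83 = 6.80%.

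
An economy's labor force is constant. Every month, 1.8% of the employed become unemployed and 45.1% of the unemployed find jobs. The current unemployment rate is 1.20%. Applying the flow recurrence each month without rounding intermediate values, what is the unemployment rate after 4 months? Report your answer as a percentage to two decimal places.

With a fixed labor force, u_{t+1} = u_t + s·(1−u_t) − f·u_t = u_t·(1−s−f) + s.
Here 1−s−f = 0.531 and s = 0.018.
u_1 = 0.012000 × 0.531 + 0.018 = 0.024372.
u_2 = 0.024372 × 0.531 + 0.018 = 0.030942.
u_3 = 0.030942 × 0.531 + 0.018 = 0.034430.
u_4 = 0.034430 × 0.531 + 0.018 = 0.036282.

Unemployment rate after four months ≈ 3.63%.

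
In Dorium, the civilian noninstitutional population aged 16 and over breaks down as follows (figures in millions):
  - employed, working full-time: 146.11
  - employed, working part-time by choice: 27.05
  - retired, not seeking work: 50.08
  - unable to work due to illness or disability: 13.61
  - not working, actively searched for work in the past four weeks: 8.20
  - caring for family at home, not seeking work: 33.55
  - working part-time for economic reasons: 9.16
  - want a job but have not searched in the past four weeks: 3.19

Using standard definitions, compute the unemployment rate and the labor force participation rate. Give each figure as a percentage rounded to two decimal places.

Unemployment rate ≈ 4.30%; labor force participation rate ≈ 65.48%.

Employed = 146.11 + 27.05 + 9.16 = 182.32 million (anyone who worked, including part-time for economic reasons, counts as employed).
Unemployed = 8.20 million.
Labor force = 182.32 + 8.20 = 190.52 million.
Not in labor force = 50.08 + 13.61 + 33.55 + 3.19 = 100.43 million (those not working and not actively searching are outside the labor force — including those who want a job but have given up searching).
Civilian working-age population = 190.52 + 100.43 = 290.95 million.
Unemployment rate = 8.20 / 190.52 = 4.30%.
Labor force participation rate = 190.52 / 290.95 = 65.48%.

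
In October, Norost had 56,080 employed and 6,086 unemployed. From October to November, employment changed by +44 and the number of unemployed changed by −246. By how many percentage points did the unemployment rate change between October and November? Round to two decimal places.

The unemployment rate changed by −0.37 percentage points.

October: labor force = 56,080 + 6,086 = 62,166; u = 6,086/62,166 = 9.79%.
November: labor force = 56,124 + 5,840 = 61,964; u = 5,840/61,964 = 9.42%.
Change = 9.42% − 9.79% = −0.37 pp.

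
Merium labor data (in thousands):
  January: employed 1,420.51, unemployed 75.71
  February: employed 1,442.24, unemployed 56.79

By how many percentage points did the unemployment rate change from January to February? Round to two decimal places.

January: labor force = 1,420.51 + 75.71 = 1,496.22; u = 75.71/1,496.22 = 5.06%.
February: labor force = 1,442.24 + 56.79 = 1,499.03; u = 56.79/1,499.03 = 3.79%.
Change = 3.79% − 5.06% = −1.27 pp.

The unemployment rate changed by −1.27 percentage points.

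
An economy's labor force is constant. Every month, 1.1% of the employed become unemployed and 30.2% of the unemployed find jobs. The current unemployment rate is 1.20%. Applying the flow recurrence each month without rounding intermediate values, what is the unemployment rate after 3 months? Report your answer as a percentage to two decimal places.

Unemployment rate after three months ≈ 2.76%.

With a fixed labor force, u_{t+1} = u_t + s·(1−u_t) − f·u_t = u_t·(1−s−f) + s.
Here 1−s−f = 0.687 and s = 0.011.
u_1 = 0.012000 × 0.687 + 0.011 = 0.019244.
u_2 = 0.019244 × 0.687 + 0.011 = 0.024221.
u_3 = 0.024221 × 0.687 + 0.011 = 0.027640.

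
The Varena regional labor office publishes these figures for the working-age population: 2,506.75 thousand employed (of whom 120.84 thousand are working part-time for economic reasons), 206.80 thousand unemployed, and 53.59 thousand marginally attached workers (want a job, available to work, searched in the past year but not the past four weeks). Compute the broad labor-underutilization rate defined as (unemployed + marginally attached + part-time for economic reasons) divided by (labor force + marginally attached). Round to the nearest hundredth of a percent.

Labor force = 2,506.75 + 206.80 = 2,713.55 thousand.
Numerator = 206.80 + 53.59 + 120.84 = 381.23 thousand.
Denominator = 2,713.55 + 53.59 = 2,767.14 thousand.
Broad rate = 381.23 / 2,767.14 = 13.78%.

Broad underutilization rate ≈ 13.78%.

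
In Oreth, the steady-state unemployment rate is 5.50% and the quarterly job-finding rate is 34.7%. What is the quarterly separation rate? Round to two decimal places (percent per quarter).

From u* = s/(s+f): s = u·f/(1−u).
s = 0.0550 × 34.7 / (1 − 0.0550) = 1.9085 / 0.9450 ≈ 2.02% per quarter.

Separation rate ≈ 2.02% per quarter.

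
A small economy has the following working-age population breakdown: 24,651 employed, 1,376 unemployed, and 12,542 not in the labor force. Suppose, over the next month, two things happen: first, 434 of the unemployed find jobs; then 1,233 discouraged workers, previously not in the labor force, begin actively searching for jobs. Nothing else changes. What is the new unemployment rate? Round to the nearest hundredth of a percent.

Initially, labor force = 24,651 + 1,376 = 26,027, so u = 1,376/26,027 = 5.29%.
After the first change, unemployed falls and employed rises by 434; labor force unchanged → E = 25,085, U = 942, labor force = 26,027.
After the second change, unemployed and labor force both rise by 1,233 → E = 25,085, U = 2,175, labor force = 27,260.
New unemployment rate = 2,175 / 27,260 = 7.98%.

New unemployment rate ≈ 7.98%.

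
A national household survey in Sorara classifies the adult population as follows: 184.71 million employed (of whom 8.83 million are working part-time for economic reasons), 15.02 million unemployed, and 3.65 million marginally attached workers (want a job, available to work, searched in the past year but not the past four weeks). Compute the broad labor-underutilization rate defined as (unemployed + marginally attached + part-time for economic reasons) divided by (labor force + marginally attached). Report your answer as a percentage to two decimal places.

Broad underutilization rate ≈ 13.52%.

Labor force = 184.71 + 15.02 = 199.73 million.
Numerator = 15.02 + 3.65 + 8.83 = 27.50 million.
Denominator = 199.73 + 3.65 = 203.38 million.
Broad rate = 27.50 / 203.38 = 13.52%.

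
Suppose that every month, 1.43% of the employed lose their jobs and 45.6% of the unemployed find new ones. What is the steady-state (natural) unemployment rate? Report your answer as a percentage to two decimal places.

At steady state the flows balance: s·E = f·U, so U/(E+U) = s/(s+f).
u* = 1.43 / (1.43 + 45.6) = 1.43 / 47.03 = 3.04%.

Steady-state unemployment rate ≈ 3.04%.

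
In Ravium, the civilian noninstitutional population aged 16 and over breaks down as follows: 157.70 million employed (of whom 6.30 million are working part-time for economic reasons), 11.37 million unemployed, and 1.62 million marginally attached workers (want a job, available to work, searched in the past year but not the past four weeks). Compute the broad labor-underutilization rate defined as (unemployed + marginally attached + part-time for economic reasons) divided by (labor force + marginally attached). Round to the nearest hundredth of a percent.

Broad underutilization rate ≈ 11.30%.

Labor force = 157.70 + 11.37 = 169.07 million.
Numerator = 11.37 + 1.62 + 6.30 = 19.29 million.
Denominator = 169.07 + 1.62 = 170.69 million.
Broad rate = 19.29 / 170.69 = 11.30%.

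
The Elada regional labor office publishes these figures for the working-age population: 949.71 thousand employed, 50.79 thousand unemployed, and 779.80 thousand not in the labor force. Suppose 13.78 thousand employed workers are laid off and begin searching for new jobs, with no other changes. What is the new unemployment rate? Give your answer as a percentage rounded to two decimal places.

Initially, labor force = 949.71 + 50.79 = 1,000.50 thousand, so u = 50.79/1,000.50 = 5.08%.
After the change, employed falls and unemployed rises by 13.78; labor force unchanged → E = 935.93, U = 64.57, labor force = 1,000.50 thousand.
New unemployment rate = 64.57 / 1,000.50 = 6.45%.

New unemployment rate ≈ 6.45%.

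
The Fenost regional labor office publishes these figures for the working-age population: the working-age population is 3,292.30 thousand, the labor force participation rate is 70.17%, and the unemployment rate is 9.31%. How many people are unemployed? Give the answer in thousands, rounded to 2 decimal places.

About 215.08 thousand are unemployed.

Labor force = 0.7017 × 3,292.30 = 2,310.21 thousand.
Unemployed = 0.0931 × 2,310.21 ≈ 215.08 thousand.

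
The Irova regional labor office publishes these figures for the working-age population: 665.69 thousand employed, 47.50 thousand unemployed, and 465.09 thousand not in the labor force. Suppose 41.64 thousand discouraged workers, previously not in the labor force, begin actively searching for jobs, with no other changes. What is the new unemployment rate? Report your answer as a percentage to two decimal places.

New unemployment rate ≈ 11.81%.

Initially, labor force = 665.69 + 47.50 = 713.19 thousand, so u = 47.50/713.19 = 6.66%.
After the change, unemployed and labor force both rise by 41.64 → E = 665.69, U = 89.14, labor force = 754.83 thousand.
New unemployment rate = 89.14 / 754.83 = 11.81%.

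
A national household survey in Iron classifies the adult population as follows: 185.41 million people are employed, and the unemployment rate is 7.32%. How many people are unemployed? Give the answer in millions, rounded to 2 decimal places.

Let U be the number unemployed. The labor force is E + U, and U/(E+U) = 0.0732.
So U = 0.0732 × 185.41 / (1 − 0.0732) = 13.5720 / 0.9268 ≈ 14.64 million.

About 14.64 million are unemployed.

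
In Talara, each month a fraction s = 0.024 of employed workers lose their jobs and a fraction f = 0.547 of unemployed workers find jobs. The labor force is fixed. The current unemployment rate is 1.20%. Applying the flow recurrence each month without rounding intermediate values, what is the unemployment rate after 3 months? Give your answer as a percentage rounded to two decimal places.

With a fixed labor force, u_{t+1} = u_t + s·(1−u_t) − f·u_t = u_t·(1−s−f) + s.
Here 1−s−f = 0.429 and s = 0.024.
u_1 = 0.012000 × 0.429 + 0.024 = 0.029148.
u_2 = 0.029148 × 0.429 + 0.024 = 0.036504.
u_3 = 0.036504 × 0.429 + 0.024 = 0.039660.

Unemployment rate after three months ≈ 3.97%.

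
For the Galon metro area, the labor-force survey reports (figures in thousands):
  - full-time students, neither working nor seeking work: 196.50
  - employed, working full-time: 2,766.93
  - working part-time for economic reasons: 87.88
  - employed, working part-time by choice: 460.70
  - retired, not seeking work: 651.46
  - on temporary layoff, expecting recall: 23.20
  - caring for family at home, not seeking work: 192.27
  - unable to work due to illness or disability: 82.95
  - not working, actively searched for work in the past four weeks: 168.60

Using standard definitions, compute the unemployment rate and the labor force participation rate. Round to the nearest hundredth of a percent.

Unemployment rate ≈ 5.47%; labor force participation rate ≈ 75.74%.

Employed = 2,766.93 + 87.88 + 460.70 = 3,315.51 thousand (anyone who worked, including part-time for economic reasons, counts as employed).
Unemployed = 23.20 + 168.60 = 191.80 thousand (jobless and actively searching, or on temporary layoff).
Labor force = 3,315.51 + 191.80 = 3,507.31 thousand.
Not in labor force = 196.50 + 651.46 + 192.27 + 82.95 = 1,123.18 thousand (those not working and not actively searching are outside the labor force).
Civilian working-age population = 3,507.31 + 1,123.18 = 4,630.49 thousand.
Unemployment rate = 191.80 / 3,507.31 = 5.47%.
Labor force participation rate = 3,507.31 / 4,630.49 = 75.74%.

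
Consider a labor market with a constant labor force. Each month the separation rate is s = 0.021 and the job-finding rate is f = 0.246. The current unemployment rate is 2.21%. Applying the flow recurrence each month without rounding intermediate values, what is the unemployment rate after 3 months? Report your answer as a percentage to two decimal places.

Unemployment rate after three months ≈ 5.64%.

With a fixed labor force, u_{t+1} = u_t + s·(1−u_t) − f·u_t = u_t·(1−s−f) + s.
Here 1−s−f = 0.733 and s = 0.021.
u_1 = 0.022100 × 0.733 + 0.021 = 0.037199.
u_2 = 0.037199 × 0.733 + 0.021 = 0.048267.
u_3 = 0.048267 × 0.733 + 0.021 = 0.056380.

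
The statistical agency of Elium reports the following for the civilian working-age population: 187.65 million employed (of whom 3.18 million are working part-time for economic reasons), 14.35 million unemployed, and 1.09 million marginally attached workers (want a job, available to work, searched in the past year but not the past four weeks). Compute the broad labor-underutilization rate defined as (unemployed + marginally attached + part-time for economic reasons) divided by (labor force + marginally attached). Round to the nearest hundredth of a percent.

Labor force = 187.65 + 14.35 = 202.00 million.
Numerator = 14.35 + 1.09 + 3.18 = 18.62 million.
Denominator = 202.00 + 1.09 = 203.09 million.
Broad rate = 18.62 / 203.09 = 9.17%.

Broad underutilization rate ≈ 9.17%.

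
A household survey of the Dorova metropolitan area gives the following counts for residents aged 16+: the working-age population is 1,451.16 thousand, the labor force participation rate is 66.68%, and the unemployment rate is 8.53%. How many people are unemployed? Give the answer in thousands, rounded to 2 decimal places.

About 82.54 thousand are unemployed.

Labor force = 0.6668 × 1,451.16 = 967.63 thousand.
Unemployed = 0.0853 × 967.63 ≈ 82.54 thousand.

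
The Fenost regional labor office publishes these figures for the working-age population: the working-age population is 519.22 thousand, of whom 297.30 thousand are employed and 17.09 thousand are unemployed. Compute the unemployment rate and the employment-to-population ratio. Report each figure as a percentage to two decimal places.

Unemployment rate ≈ 5.44%; employment-population ratio ≈ 57.26%.

Labor force = employed + unemployed = 297.30 + 17.09 = 314.39 thousand.
Unemployment rate = 17.09 / 314.39 = 5.44%.
Employment-population ratio = 297.30 / 519.22 = 57.26%.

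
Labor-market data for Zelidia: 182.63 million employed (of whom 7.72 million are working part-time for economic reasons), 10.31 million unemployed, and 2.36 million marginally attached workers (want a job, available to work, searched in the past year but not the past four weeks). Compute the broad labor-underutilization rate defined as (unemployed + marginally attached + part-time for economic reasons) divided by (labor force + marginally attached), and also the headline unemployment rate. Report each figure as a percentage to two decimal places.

Labor force = 182.63 + 10.31 = 192.94 million.
Numerator = 10.31 + 2.36 + 7.72 = 20.39 million.
Denominator = 192.94 + 2.36 = 195.30 million.
Broad rate = 20.39 / 195.30 = 10.44%.
Headline unemployment rate = 10.31 / 192.94 = 5.34%.

Broad underutilization rate ≈ 10.44%; headline unemployment rate ≈ 5.34%.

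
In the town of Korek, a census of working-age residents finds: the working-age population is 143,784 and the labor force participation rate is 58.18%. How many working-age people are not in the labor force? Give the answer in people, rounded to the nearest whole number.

About 60,130 are not in the labor force.

Share not in the labor force = 1 − 0.5818 = 0.4182.
Not in labor force = 0.4182 × 143,784 ≈ 60,130.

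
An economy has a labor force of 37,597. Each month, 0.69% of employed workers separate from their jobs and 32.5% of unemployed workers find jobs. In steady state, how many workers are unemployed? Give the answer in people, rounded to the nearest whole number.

About 782 are unemployed in steady state.

Steady-state unemployment rate u* = s/(s+f) = 0.69/(0.69+32.5) = 0.020789.
Unemployed = u* × labor force = 0.020789 × 37,597 ≈ 782.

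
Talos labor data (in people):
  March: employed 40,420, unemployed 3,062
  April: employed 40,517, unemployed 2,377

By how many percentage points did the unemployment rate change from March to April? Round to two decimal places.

The unemployment rate changed by −1.50 percentage points.

March: labor force = 40,420 + 3,062 = 43,482; u = 3,062/43,482 = 7.04%.
April: labor force = 40,517 + 2,377 = 42,894; u = 2,377/42,894 = 5.54%.
Change = 5.54% − 7.04% = −1.50 pp.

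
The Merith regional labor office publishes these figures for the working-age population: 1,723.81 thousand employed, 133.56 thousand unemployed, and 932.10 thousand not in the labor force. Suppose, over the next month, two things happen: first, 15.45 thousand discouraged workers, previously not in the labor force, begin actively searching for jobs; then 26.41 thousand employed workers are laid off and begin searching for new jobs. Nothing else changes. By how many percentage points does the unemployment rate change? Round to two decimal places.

The unemployment rate changes by +2.18 percentage points.

Initially, labor force = 1,723.81 + 133.56 = 1,857.37 thousand, so u = 133.56/1,857.37 = 7.19%.
After the first change, unemployed and labor force both rise by 15.45 → E = 1,723.81, U = 149.01, labor force = 1,872.82 thousand.
After the second change, employed falls and unemployed rises by 26.41; labor force unchanged → E = 1,697.40, U = 175.42, labor force = 1,872.82 thousand.
New unemployment rate = 175.42 / 1,872.82 = 9.37%.
Change = 9.37% − 7.19% = +2.18 percentage points.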